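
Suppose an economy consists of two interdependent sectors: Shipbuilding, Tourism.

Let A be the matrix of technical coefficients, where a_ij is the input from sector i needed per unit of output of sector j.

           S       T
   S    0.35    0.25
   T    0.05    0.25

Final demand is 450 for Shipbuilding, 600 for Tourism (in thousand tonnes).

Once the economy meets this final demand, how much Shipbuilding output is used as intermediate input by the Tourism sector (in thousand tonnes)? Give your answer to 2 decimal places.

I − A =
  [   0.65    -0.25]
  [  -0.05     0.75]
det(I−A) = (0.65)(0.75) − (-0.25)(-0.05) = 0.4750
adj(I−A) = [[0.75, 0.25], [0.05, 0.65]]
(I − A)⁻¹ = adj(I−A) / det(I−A) ≈
  [   1.5789     0.5263]
  [   0.1053     1.3684]
First solve x = (I − A)⁻¹ d = adj(I−A)·d / det(I−A); in particular x_T = (0.05·450 + 0.65·600) / 0.4750 = 412.50 / 0.4750 ≈ 868.4211.
Intermediate flow from S to T: z_ST = a_ST · x_T = 0.25 × 412.50 / 0.4750 = 103.125 / 0.4750 ≈ 217.11.

z_ST = 217.11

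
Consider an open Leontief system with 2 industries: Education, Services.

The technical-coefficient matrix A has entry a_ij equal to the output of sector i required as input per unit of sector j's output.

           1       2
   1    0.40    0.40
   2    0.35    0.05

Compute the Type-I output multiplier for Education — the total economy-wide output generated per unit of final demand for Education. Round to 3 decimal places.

I − A =
  [   0.60    -0.40]
  [  -0.35     0.95]
det(I−A) = (0.60)(0.95) − (-0.40)(-0.35) = 0.4300
adj(I−A) = [[0.95, 0.40], [0.35, 0.60]]
(I − A)⁻¹ = adj(I−A) / det(I−A) ≈
  [   2.2093     0.9302]
  [   0.8140     1.3953]
The output multiplier for sector j is the column-j sum of the Leontief inverse (I − A)⁻¹ = adj(I−A) / det(I−A).
Column 1 of adj(I−A): (0.95, 0.35); det(I−A) = 0.4300.
m_1 = (0.95 + 0.35) / 0.4300 = 1.30 / 0.4300 ≈ 3.023.

m_1 = 3.023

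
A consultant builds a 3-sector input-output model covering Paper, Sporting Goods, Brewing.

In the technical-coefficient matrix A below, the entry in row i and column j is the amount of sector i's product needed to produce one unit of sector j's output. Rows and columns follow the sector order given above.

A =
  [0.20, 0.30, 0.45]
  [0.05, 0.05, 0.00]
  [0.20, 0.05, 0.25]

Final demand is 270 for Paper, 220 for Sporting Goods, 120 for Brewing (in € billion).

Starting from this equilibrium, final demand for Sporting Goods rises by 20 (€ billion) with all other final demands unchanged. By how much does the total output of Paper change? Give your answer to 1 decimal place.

I − A =
  [   0.80    -0.30    -0.45]
  [  -0.05     0.95     0.00]
  [  -0.20    -0.05     0.75]
Cofactors of I−A, C_ij = (−1)^(i+j)·(minor ij) (rows/columns in the sector order above):
  C_11 = (0.95)(0.75) − (0.00)(-0.05) = 0.7125
  C_12 = −[(-0.05)(0.75) − (0.00)(-0.20)] = 0.0375
  C_13 = (-0.05)(-0.05) − (0.95)(-0.20) = 0.1925
  C_21 = −[(-0.30)(0.75) − (-0.45)(-0.05)] = 0.2475
  C_22 = (0.80)(0.75) − (-0.45)(-0.20) = 0.5100
  C_23 = −[(0.80)(-0.05) − (-0.30)(-0.20)] = 0.1000
  C_31 = (-0.30)(0.00) − (-0.45)(0.95) = 0.4275
  C_32 = −[(0.80)(0.00) − (-0.45)(-0.05)] = 0.0225
  C_33 = (0.80)(0.95) − (-0.30)(-0.05) = 0.7450
det(I−A) = Σ_j (I−A)_1j·C_1j = (0.80)(0.7125) + (-0.30)(0.0375) + (-0.45)(0.1925) = 0.472125
adj(I−A) = Cᵀ =
  [ 0.7125   0.2475   0.4275]
  [ 0.0375   0.5100   0.0225]
  [ 0.1925   0.1000   0.7450]
(I − A)⁻¹ = adj(I−A) / det(I−A) ≈
  [   1.5091     0.5242     0.9055]
  [   0.0794     1.0802     0.0477]
  [   0.4077     0.2118     1.5780]
Δx = (I − A)⁻¹ Δd with Δd having +20 in the Sporting Goods component and 0 elsewhere.
So Δx_P = L_PS · (+20), where L_PS = adj(I−A)_PS / det(I−A) = 0.2475 / 0.472125.
Δx_P = 0.2475 × (+20) / 0.472125 = 4.95 / 0.472125 ≈ 10.5.

Δx_P = 10.5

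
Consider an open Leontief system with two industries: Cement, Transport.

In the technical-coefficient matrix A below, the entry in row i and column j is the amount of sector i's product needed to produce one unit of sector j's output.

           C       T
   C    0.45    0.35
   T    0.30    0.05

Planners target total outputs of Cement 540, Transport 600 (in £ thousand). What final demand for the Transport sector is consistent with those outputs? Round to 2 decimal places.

I − A =
  [   0.55    -0.35]
  [  -0.30     0.95]
d = (I − A) x:
  d_C = (+0.55)·540 + (-0.35)·600 = 87.00
  d_T = (-0.30)·540 + (+0.95)·600 = 408.00

d_T = 408.00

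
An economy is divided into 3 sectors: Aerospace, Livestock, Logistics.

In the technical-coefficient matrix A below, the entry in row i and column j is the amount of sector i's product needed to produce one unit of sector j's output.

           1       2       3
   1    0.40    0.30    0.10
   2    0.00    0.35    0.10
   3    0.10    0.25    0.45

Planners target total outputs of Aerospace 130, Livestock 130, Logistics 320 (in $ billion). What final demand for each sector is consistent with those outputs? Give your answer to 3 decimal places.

I − A =
  [   0.60    -0.30    -0.10]
  [   0.00     0.65    -0.10]
  [  -0.10    -0.25     0.55]
d = (I − A) x:
  d_1 = (+0.60)·130 + (-0.30)·130 + (-0.10)·320 = 7.000
  d_2 = (+0.00)·130 + (+0.65)·130 + (-0.10)·320 = 52.500
  d_3 = (-0.10)·130 + (-0.25)·130 + (+0.55)·320 = 130.500

d_1 = 7.000, d_2 = 52.500, d_3 = 130.500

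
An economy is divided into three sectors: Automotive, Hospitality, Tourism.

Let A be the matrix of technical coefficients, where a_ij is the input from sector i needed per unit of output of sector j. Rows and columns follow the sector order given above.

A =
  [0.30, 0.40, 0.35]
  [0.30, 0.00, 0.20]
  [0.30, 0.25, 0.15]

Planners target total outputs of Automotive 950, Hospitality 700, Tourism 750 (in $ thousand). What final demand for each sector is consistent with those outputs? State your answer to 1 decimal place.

I − A =
  [   0.70    -0.40    -0.35]
  [  -0.30     1.00    -0.20]
  [  -0.30    -0.25     0.85]
d = (I − A) x:
  d_A = (+0.70)·950 + (-0.40)·700 + (-0.35)·750 = 122.5
  d_H = (-0.30)·950 + (+1.00)·700 + (-0.20)·750 = 265.0
  d_T = (-0.30)·950 + (-0.25)·700 + (+0.85)·750 = 177.5

d_A = 122.5, d_H = 265.0, d_T = 177.5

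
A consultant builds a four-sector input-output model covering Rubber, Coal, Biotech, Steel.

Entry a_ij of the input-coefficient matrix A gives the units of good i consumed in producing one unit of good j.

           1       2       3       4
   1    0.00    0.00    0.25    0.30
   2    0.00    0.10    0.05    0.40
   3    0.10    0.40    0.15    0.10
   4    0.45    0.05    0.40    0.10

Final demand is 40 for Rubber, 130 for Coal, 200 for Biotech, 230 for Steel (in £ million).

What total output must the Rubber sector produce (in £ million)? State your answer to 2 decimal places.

I − A =
  [   1.00     0.00    -0.25    -0.30]
  [   0.00     0.90    -0.05    -0.40]
  [  -0.10    -0.40     0.85    -0.10]
  [  -0.45    -0.05    -0.40     0.90]
Compute the cofactors C_ij = (−1)^(i+j)·(3×3 minor ij) of I−A; the adjugate is their transpose:
adj(I−A) = Cᵀ =
  [ 0.55325   0.15200   0.30625   0.28600]
  [ 0.17575   0.56450   0.24325   0.33650]
  [ 0.19150   0.31250   0.66850   0.27700]
  [ 0.37150   0.24625   0.46375   0.72250]
det(I−A) = Σ_j (I−A)_1j·C_1j = (1.00)(0.55325) + (0.00)(0.17575) + (-0.25)(0.19150) + (-0.30)(0.37150) = 0.393925
(I − A)⁻¹ = adj(I−A) / det(I−A) ≈
  [   1.4045     0.3859     0.7774     0.7260]
  [   0.4462     1.4330     0.6175     0.8542]
  [   0.4861     0.7933     1.6970     0.7032]
  [   0.9431     0.6251     1.1773     1.8341]
x = (I − A)⁻¹ d = adj(I−A)·d / det(I−A), with det(I−A) = 0.393925:
  x_1 = (0.55325·40 + 0.15200·130 + 0.30625·200 + 0.28600·230) / 0.393925 = 168.92 / 0.393925 ≈ 428.81
  x_2 = (0.17575·40 + 0.56450·130 + 0.24325·200 + 0.33650·230) / 0.393925 = 206.46 / 0.393925 ≈ 524.11
  x_3 = (0.19150·40 + 0.31250·130 + 0.66850·200 + 0.27700·230) / 0.393925 = 245.695 / 0.393925 ≈ 623.71
  x_4 = (0.37150·40 + 0.24625·130 + 0.46375·200 + 0.72250·230) / 0.393925 = 305.7975 / 0.393925 ≈ 776.28

x_1 = 428.81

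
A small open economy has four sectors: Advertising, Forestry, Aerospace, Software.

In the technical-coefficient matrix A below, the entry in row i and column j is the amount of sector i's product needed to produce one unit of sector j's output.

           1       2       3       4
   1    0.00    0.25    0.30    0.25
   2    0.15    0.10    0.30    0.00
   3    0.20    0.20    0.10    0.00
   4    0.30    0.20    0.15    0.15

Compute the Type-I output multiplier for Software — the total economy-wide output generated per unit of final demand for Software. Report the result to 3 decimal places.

I − A =
  [   1.00    -0.25    -0.30    -0.25]
  [  -0.15     0.90    -0.30     0.00]
  [  -0.20    -0.20     0.90     0.00]
  [  -0.30    -0.20    -0.15     0.85]
Compute the cofactors C_ij = (−1)^(i+j)·(3×3 minor ij) of I−A; the adjugate is their transpose:
adj(I−A) = Cᵀ =
  [ 0.637500   0.294750   0.342000   0.187500]
  [ 0.165750   0.639000   0.276375   0.048750]
  [ 0.178500   0.207500   0.658125   0.052500]
  [ 0.295500   0.291000   0.301875   0.638250]
det(I−A) = Σ_j (I−A)_1j·C_1j = (1.00)(0.637500) + (-0.25)(0.165750) + (-0.30)(0.178500) + (-0.25)(0.295500) = 0.4686375
(I − A)⁻¹ = adj(I−A) / det(I−A) ≈
  [   1.3603     0.6290     0.7298     0.4001]
  [   0.3537     1.3635     0.5897     0.1040]
  [   0.3809     0.4428     1.4043     0.1120]
  [   0.6306     0.6209     0.6442     1.3619]
The output multiplier for sector j is the column-j sum of the Leontief inverse (I − A)⁻¹ = adj(I−A) / det(I−A).
Column 4 of adj(I−A): (0.187500, 0.048750, 0.052500, 0.638250); det(I−A) = 0.4686375.
m_4 = (0.187500 + 0.048750 + 0.052500 + 0.638250) / 0.4686375 = 0.927 / 0.4686375 ≈ 1.978.

m_4 = 1.978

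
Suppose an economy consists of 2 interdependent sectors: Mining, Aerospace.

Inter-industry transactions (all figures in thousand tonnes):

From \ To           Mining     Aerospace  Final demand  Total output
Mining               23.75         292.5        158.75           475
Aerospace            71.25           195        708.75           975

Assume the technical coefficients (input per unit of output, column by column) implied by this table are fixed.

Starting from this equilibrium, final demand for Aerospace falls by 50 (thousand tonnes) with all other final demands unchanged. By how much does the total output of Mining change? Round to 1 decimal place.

Technical coefficients a_ij = z_ij / X_j:
  a_11 = 23.75/475 = 0.05, a_21 = 71.25/475 = 0.15
  a_12 = 292.5/975 = 0.30, a_22 = 195/975 = 0.20
I − A =
  [   0.95    -0.30]
  [  -0.15     0.80]
det(I−A) = (0.95)(0.80) − (-0.30)(-0.15) = 0.7150
adj(I−A) = [[0.80, 0.30], [0.15, 0.95]]
(I − A)⁻¹ = adj(I−A) / det(I−A) ≈
  [   1.1189     0.4196]
  [   0.2098     1.3287]
Δx = (I − A)⁻¹ Δd with Δd having -50 in the Aerospace component and 0 elsewhere.
So Δx_1 = L_12 · (-50), where L_12 = adj(I−A)_12 / det(I−A) = 0.30 / 0.7150.
Δx_1 = 0.30 × (-50) / 0.7150 = -15.00 / 0.7150 ≈ -21.0.

Δx_1 = -21.0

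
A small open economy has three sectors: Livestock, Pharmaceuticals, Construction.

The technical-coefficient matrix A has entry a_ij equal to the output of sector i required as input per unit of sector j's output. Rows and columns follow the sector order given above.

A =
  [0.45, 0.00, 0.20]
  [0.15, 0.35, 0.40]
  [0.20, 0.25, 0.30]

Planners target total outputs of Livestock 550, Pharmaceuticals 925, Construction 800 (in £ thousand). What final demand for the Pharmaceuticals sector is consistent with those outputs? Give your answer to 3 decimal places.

I − A =
  [   0.55     0.00    -0.20]
  [  -0.15     0.65    -0.40]
  [  -0.20    -0.25     0.70]
d = (I − A) x:
  d_1 = (+0.55)·550 + (+0.00)·925 + (-0.20)·800 = 142.500
  d_2 = (-0.15)·550 + (+0.65)·925 + (-0.40)·800 = 198.750
  d_3 = (-0.20)·550 + (-0.25)·925 + (+0.70)·800 = 218.750

d_2 = 198.750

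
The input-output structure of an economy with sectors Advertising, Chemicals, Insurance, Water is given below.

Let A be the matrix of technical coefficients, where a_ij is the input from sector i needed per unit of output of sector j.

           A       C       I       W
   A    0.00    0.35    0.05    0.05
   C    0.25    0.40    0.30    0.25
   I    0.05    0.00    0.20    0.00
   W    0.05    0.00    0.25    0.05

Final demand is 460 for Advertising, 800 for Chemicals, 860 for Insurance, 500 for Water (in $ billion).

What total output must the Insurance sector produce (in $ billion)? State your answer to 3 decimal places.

x_I = 1175.340

I − A =
  [   1.00    -0.35    -0.05    -0.05]
  [  -0.25     0.60    -0.30    -0.25]
  [  -0.05     0.00     0.80     0.00]
  [  -0.05     0.00    -0.25     0.95]
Compute the cofactors C_ij = (−1)^(i+j)·(3×3 minor ij) of I−A; the adjugate is their transpose:
adj(I−A) = Cᵀ =
  [ 0.456000   0.266000   0.157625   0.094000]
  [ 0.217375   0.755000   0.362375   0.210125]
  [ 0.028500   0.016625   0.481000   0.005875]
  [ 0.031500   0.018375   0.134875   0.403250]
det(I−A) = Σ_j (I−A)_1j·C_1j = (1.00)(0.456000) + (-0.35)(0.217375) + (-0.05)(0.028500) + (-0.05)(0.031500) = 0.37691875
(I − A)⁻¹ = adj(I−A) / det(I−A) ≈
  [   1.2098     0.7057     0.4182     0.2494]
  [   0.5767     2.0031     0.9614     0.5575]
  [   0.0756     0.0441     1.2761     0.0156]
  [   0.0836     0.0488     0.3578     1.0699]
x = (I − A)⁻¹ d = adj(I−A)·d / det(I−A), with det(I−A) = 0.37691875:
  x_A = (0.456000·460 + 0.266000·800 + 0.157625·860 + 0.094000·500) / 0.37691875 = 605.1175 / 0.37691875 ≈ 1605.432
  x_C = (0.217375·460 + 0.755000·800 + 0.362375·860 + 0.210125·500) / 0.37691875 = 1120.6975 / 0.37691875 ≈ 2973.313
  x_I = (0.028500·460 + 0.016625·800 + 0.481000·860 + 0.005875·500) / 0.37691875 = 443.0075 / 0.37691875 ≈ 1175.340
  x_W = (0.031500·460 + 0.018375·800 + 0.134875·860 + 0.403250·500) / 0.37691875 = 346.8075 / 0.37691875 ≈ 920.112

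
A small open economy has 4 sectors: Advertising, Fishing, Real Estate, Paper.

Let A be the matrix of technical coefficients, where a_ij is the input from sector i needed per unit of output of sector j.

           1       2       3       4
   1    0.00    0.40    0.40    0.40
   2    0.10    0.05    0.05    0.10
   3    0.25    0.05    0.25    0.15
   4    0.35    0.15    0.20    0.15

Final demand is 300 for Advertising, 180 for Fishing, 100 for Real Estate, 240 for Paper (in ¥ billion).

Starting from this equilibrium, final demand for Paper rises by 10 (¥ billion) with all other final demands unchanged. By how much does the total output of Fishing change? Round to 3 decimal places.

Δx_2 = 3.874

I − A =
  [   1.00    -0.40    -0.40    -0.40]
  [  -0.10     0.95    -0.05    -0.10]
  [  -0.25    -0.05     0.75    -0.15]
  [  -0.35    -0.15    -0.20     0.85]
Compute the cofactors C_ij = (−1)^(i+j)·(3×3 minor ij) of I−A; the adjugate is their transpose:
adj(I−A) = Cᵀ =
  [ 0.561625   0.318000   0.421000   0.376000]
  [ 0.105250   0.376500   0.111500   0.113500]
  [ 0.256250   0.179000   0.605500   0.248500]
  [ 0.310125   0.239500   0.335500   0.578000]
det(I−A) = Σ_j (I−A)_1j·C_1j = (1.00)(0.561625) + (-0.40)(0.105250) + (-0.40)(0.256250) + (-0.40)(0.310125) = 0.292975
(I − A)⁻¹ = adj(I−A) / det(I−A) ≈
  [   1.9170     1.0854     1.4370     1.2834]
  [   0.3592     1.2851     0.3806     0.3874]
  [   0.8746     0.6110     2.0667     0.8482]
  [   1.0585     0.8175     1.1451     1.9729]
Δx = (I − A)⁻¹ Δd with Δd having +10 in the Paper component and 0 elsewhere.
So Δx_2 = L_24 · (+10), where L_24 = adj(I−A)_24 / det(I−A) = 0.113500 / 0.292975.
Δx_2 = 0.113500 × (+10) / 0.292975 = 1.135 / 0.292975 ≈ 3.874.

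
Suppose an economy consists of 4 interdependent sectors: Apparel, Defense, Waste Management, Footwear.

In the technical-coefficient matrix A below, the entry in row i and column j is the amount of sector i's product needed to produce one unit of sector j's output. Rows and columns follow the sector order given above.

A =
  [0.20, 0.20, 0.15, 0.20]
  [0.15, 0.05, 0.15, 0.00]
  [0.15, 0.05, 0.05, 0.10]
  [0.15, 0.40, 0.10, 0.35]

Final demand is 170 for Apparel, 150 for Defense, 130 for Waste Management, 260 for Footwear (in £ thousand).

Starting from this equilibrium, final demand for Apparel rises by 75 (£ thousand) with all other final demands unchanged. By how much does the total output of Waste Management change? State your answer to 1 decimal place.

Δx_W = 23.8

I − A =
  [   0.80    -0.20    -0.15    -0.20]
  [  -0.15     0.95    -0.15     0.00]
  [  -0.15    -0.05     0.95    -0.10]
  [  -0.15    -0.40    -0.10     0.65]
Compute the cofactors C_ij = (−1)^(i+j)·(3×3 minor ij) of I−A; the adjugate is their transpose:
adj(I−A) = Cᵀ =
  [ 0.566250   0.209375   0.143125   0.196250]
  [ 0.108000   0.437625   0.091125   0.047250]
  [ 0.117750   0.091000   0.434000   0.103000]
  [ 0.215250   0.331625   0.155875   0.660500]
det(I−A) = Σ_j (I−A)_1j·C_1j = (0.80)(0.566250) + (-0.20)(0.108000) + (-0.15)(0.117750) + (-0.20)(0.215250) = 0.3706875
(I − A)⁻¹ = adj(I−A) / det(I−A) ≈
  [   1.5276     0.5648     0.3861     0.5294]
  [   0.2914     1.1806     0.2458     0.1275]
  [   0.3177     0.2455     1.1708     0.2779]
  [   0.5807     0.8946     0.4205     1.7818]
Δx = (I − A)⁻¹ Δd with Δd having +75 in the Apparel component and 0 elsewhere.
So Δx_W = L_WA · (+75), where L_WA = adj(I−A)_WA / det(I−A) = 0.117750 / 0.3706875.
Δx_W = 0.117750 × (+75) / 0.3706875 = 8.83125 / 0.3706875 ≈ 23.8.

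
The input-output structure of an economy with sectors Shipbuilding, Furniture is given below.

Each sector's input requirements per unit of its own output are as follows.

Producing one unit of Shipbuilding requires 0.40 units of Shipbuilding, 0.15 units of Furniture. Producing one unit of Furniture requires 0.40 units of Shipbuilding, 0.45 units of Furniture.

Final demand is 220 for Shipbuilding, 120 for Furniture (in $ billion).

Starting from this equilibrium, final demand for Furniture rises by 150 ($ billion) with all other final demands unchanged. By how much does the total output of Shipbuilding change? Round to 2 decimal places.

I − A =
  [   0.60    -0.40]
  [  -0.15     0.55]
det(I−A) = (0.60)(0.55) − (-0.40)(-0.15) = 0.2700
adj(I−A) = [[0.55, 0.40], [0.15, 0.60]]
(I − A)⁻¹ = adj(I−A) / det(I−A) ≈
  [   2.0370     1.4815]
  [   0.5556     2.2222]
Δx = (I − A)⁻¹ Δd with Δd having +150 in the Furniture component and 0 elsewhere.
So Δx_1 = L_12 · (+150), where L_12 = adj(I−A)_12 / det(I−A) = 0.40 / 0.2700.
Δx_1 = 0.40 × (+150) / 0.2700 = 60.00 / 0.2700 ≈ 222.22.

Δx_1 = 222.22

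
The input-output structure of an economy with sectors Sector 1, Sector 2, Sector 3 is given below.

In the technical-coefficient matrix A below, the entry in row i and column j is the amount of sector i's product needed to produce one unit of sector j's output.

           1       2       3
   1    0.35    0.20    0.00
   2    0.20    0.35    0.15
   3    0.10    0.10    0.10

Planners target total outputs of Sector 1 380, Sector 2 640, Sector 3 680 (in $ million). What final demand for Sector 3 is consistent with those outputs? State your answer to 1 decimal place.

d_3 = 510.0

I − A =
  [   0.65    -0.20     0.00]
  [  -0.20     0.65    -0.15]
  [  -0.10    -0.10     0.90]
d = (I − A) x:
  d_1 = (+0.65)·380 + (-0.20)·640 + (+0.00)·680 = 119.0
  d_2 = (-0.20)·380 + (+0.65)·640 + (-0.15)·680 = 238.0
  d_3 = (-0.10)·380 + (-0.10)·640 + (+0.90)·680 = 510.0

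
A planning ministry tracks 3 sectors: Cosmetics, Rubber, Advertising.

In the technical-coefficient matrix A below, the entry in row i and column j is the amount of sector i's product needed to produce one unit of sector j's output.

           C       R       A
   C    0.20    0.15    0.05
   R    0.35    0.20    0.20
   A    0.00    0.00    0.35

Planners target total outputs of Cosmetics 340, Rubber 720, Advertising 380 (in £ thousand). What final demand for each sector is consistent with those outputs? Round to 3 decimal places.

I − A =
  [   0.80    -0.15    -0.05]
  [  -0.35     0.80    -0.20]
  [   0.00     0.00     0.65]
d = (I − A) x:
  d_C = (+0.80)·340 + (-0.15)·720 + (-0.05)·380 = 145.000
  d_R = (-0.35)·340 + (+0.80)·720 + (-0.20)·380 = 381.000
  d_A = (+0.00)·340 + (+0.00)·720 + (+0.65)·380 = 247.000

d_C = 145.000, d_R = 381.000, d_A = 247.000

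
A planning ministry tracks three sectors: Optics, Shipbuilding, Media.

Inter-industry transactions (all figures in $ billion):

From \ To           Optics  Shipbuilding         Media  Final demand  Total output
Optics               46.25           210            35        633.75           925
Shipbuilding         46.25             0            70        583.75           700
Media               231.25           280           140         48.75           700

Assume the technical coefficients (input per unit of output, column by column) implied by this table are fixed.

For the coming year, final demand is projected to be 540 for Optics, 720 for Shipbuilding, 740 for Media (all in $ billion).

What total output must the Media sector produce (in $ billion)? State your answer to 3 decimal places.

x_3 = 1691.292

Technical coefficients a_ij = z_ij / X_j:
  a_11 = 46.25/925 = 0.05, a_21 = 46.25/925 = 0.05, a_31 = 231.25/925 = 0.25
  a_12 = 210/700 = 0.30, a_22 = 0/700 = 0.00, a_32 = 280/700 = 0.40
  a_13 = 35/700 = 0.05, a_23 = 70/700 = 0.10, a_33 = 140/700 = 0.20
I − A =
  [   0.95    -0.30    -0.05]
  [  -0.05     1.00    -0.10]
  [  -0.25    -0.40     0.80]
Cofactors of I−A, C_ij = (−1)^(i+j)·(minor ij) (rows/columns in the sector order above):
  C_11 = (1.00)(0.80) − (-0.10)(-0.40) = 0.7600
  C_12 = −[(-0.05)(0.80) − (-0.10)(-0.25)] = 0.0650
  C_13 = (-0.05)(-0.40) − (1.00)(-0.25) = 0.2700
  C_21 = −[(-0.30)(0.80) − (-0.05)(-0.40)] = 0.2600
  C_22 = (0.95)(0.80) − (-0.05)(-0.25) = 0.7475
  C_23 = −[(0.95)(-0.40) − (-0.30)(-0.25)] = 0.4550
  C_31 = (-0.30)(-0.10) − (-0.05)(1.00) = 0.0800
  C_32 = −[(0.95)(-0.10) − (-0.05)(-0.05)] = 0.0975
  C_33 = (0.95)(1.00) − (-0.30)(-0.05) = 0.9350
det(I−A) = Σ_j (I−A)_1j·C_1j = (0.95)(0.7600) + (-0.30)(0.0650) + (-0.05)(0.2700) = 0.6890
adj(I−A) = Cᵀ =
  [ 0.7600   0.2600   0.0800]
  [ 0.0650   0.7475   0.0975]
  [ 0.2700   0.4550   0.9350]
(I − A)⁻¹ = adj(I−A) / det(I−A) ≈
  [   1.1030     0.3774     0.1161]
  [   0.0943     1.0849     0.1415]
  [   0.3919     0.6604     1.3570]
x = (I − A)⁻¹ d = adj(I−A)·d / det(I−A), with det(I−A) = 0.6890:
  x_1 = (0.7600·540 + 0.2600·720 + 0.0800·740) / 0.6890 = 656.80 / 0.6890 ≈ 953.266
  x_2 = (0.0650·540 + 0.7475·720 + 0.0975·740) / 0.6890 = 645.45 / 0.6890 ≈ 936.792
  x_3 = (0.2700·540 + 0.4550·720 + 0.9350·740) / 0.6890 = 1165.30 / 0.6890 ≈ 1691.292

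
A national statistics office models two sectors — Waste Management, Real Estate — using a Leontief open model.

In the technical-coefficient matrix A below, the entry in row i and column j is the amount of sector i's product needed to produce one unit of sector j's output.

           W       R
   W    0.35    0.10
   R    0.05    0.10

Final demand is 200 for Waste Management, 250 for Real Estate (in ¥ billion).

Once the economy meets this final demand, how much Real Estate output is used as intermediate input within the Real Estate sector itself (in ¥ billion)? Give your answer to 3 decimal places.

I − A =
  [   0.65    -0.10]
  [  -0.05     0.90]
det(I−A) = (0.65)(0.90) − (-0.10)(-0.05) = 0.5800
adj(I−A) = [[0.90, 0.10], [0.05, 0.65]]
(I − A)⁻¹ = adj(I−A) / det(I−A) ≈
  [   1.5517     0.1724]
  [   0.0862     1.1207]
First solve x = (I − A)⁻¹ d = adj(I−A)·d / det(I−A); in particular x_R = (0.05·200 + 0.65·250) / 0.5800 = 172.50 / 0.5800 ≈ 297.41379.
Intermediate flow from R to R: z_RR = a_RR · x_R = 0.10 × 172.50 / 0.5800 = 17.25 / 0.5800 ≈ 29.741.

z_RR = 29.741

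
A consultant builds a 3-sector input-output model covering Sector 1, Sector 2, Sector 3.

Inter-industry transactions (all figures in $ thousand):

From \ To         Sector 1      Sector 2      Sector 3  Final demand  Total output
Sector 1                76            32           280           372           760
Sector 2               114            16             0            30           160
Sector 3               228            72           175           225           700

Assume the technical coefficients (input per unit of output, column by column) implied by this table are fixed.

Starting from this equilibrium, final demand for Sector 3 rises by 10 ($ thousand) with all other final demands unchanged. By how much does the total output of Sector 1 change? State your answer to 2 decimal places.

Technical coefficients a_ij = z_ij / X_j:
  a_11 = 76/760 = 0.10, a_21 = 114/760 = 0.15, a_31 = 228/760 = 0.30
  a_12 = 32/160 = 0.20, a_22 = 16/160 = 0.10, a_32 = 72/160 = 0.45
  a_13 = 280/700 = 0.40, a_23 = 0/700 = 0.00, a_33 = 175/700 = 0.25
I − A =
  [   0.90    -0.20    -0.40]
  [  -0.15     0.90     0.00]
  [  -0.30    -0.45     0.75]
Cofactors of I−A, C_ij = (−1)^(i+j)·(minor ij) (rows/columns in the sector order above):
  C_11 = (0.90)(0.75) − (0.00)(-0.45) = 0.6750
  C_12 = −[(-0.15)(0.75) − (0.00)(-0.30)] = 0.1125
  C_13 = (-0.15)(-0.45) − (0.90)(-0.30) = 0.3375
  C_21 = −[(-0.20)(0.75) − (-0.40)(-0.45)] = 0.3300
  C_22 = (0.90)(0.75) − (-0.40)(-0.30) = 0.5550
  C_23 = −[(0.90)(-0.45) − (-0.20)(-0.30)] = 0.4650
  C_31 = (-0.20)(0.00) − (-0.40)(0.90) = 0.3600
  C_32 = −[(0.90)(0.00) − (-0.40)(-0.15)] = 0.0600
  C_33 = (0.90)(0.90) − (-0.20)(-0.15) = 0.7800
det(I−A) = Σ_j (I−A)_1j·C_1j = (0.90)(0.6750) + (-0.20)(0.1125) + (-0.40)(0.3375) = 0.4500
adj(I−A) = Cᵀ =
  [ 0.6750   0.3300   0.3600]
  [ 0.1125   0.5550   0.0600]
  [ 0.3375   0.4650   0.7800]
(I − A)⁻¹ = adj(I−A) / det(I−A) ≈
  [   1.5000     0.7333     0.8000]
  [   0.2500     1.2333     0.1333]
  [   0.7500     1.0333     1.7333]
Δx = (I − A)⁻¹ Δd with Δd having +10 in the Sector 3 component and 0 elsewhere.
So Δx_1 = L_13 · (+10), where L_13 = adj(I−A)_13 / det(I−A) = 0.3600 / 0.4500.
Δx_1 = 0.3600 × (+10) / 0.4500 = 3.60 / 0.4500 = 8.00.

Δx_1 = 8.00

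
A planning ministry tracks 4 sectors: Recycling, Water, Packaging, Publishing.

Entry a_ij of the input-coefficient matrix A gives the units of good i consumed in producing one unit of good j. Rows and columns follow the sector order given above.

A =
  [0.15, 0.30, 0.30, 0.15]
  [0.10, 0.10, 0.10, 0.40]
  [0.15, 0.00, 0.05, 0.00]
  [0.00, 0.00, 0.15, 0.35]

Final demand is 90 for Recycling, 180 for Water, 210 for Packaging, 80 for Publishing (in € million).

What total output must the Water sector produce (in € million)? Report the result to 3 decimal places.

I − A =
  [   0.85    -0.30    -0.30    -0.15]
  [  -0.10     0.90    -0.10    -0.40]
  [  -0.15     0.00     0.95     0.00]
  [   0.00     0.00    -0.15     0.65]
Compute the cofactors C_ij = (−1)^(i+j)·(3×3 minor ij) of I−A; the adjugate is their transpose:
adj(I−A) = Cᵀ =
  [ 0.55575   0.18525   0.23325   0.24225]
  [ 0.08050   0.49225   0.12800   0.32150]
  [ 0.08775   0.02925   0.47775   0.03825]
  [ 0.02025   0.00675   0.11025   0.65325]
det(I−A) = Σ_j (I−A)_1j·C_1j = (0.85)(0.55575) + (-0.30)(0.08050) + (-0.30)(0.08775) + (-0.15)(0.02025) = 0.418875
(I − A)⁻¹ = adj(I−A) / det(I−A) ≈
  [   1.3268     0.4423     0.5568     0.5783]
  [   0.1922     1.1752     0.3056     0.7675]
  [   0.2095     0.0698     1.1406     0.0913]
  [   0.0483     0.0161     0.2632     1.5595]
x = (I − A)⁻¹ d = adj(I−A)·d / det(I−A), with det(I−A) = 0.418875:
  x_1 = (0.55575·90 + 0.18525·180 + 0.23325·210 + 0.24225·80) / 0.418875 = 151.725 / 0.418875 ≈ 362.220
  x_2 = (0.08050·90 + 0.49225·180 + 0.12800·210 + 0.32150·80) / 0.418875 = 148.45 / 0.418875 ≈ 354.402
  x_3 = (0.08775·90 + 0.02925·180 + 0.47775·210 + 0.03825·80) / 0.418875 = 116.55 / 0.418875 ≈ 278.245
  x_4 = (0.02025·90 + 0.00675·180 + 0.11025·210 + 0.65325·80) / 0.418875 = 78.45 / 0.418875 ≈ 187.287

x_2 = 354.402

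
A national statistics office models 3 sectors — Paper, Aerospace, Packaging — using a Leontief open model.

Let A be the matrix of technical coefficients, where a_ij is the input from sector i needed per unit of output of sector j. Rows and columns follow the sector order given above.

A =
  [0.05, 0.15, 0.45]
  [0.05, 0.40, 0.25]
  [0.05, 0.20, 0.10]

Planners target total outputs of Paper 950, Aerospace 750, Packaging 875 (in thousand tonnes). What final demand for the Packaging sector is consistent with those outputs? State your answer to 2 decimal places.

d_3 = 590.00

I − A =
  [   0.95    -0.15    -0.45]
  [  -0.05     0.60    -0.25]
  [  -0.05    -0.20     0.90]
d = (I − A) x:
  d_1 = (+0.95)·950 + (-0.15)·750 + (-0.45)·875 = 396.25
  d_2 = (-0.05)·950 + (+0.60)·750 + (-0.25)·875 = 183.75
  d_3 = (-0.05)·950 + (-0.20)·750 + (+0.90)·875 = 590.00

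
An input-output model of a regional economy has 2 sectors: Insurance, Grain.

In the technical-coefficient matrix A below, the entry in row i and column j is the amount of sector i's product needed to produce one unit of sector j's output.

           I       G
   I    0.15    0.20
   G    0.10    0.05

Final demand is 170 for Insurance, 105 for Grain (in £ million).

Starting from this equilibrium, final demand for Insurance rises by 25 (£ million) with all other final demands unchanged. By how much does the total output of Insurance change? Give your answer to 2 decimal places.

I − A =
  [   0.85    -0.20]
  [  -0.10     0.95]
det(I−A) = (0.85)(0.95) − (-0.20)(-0.10) = 0.7875
adj(I−A) = [[0.95, 0.20], [0.10, 0.85]]
(I − A)⁻¹ = adj(I−A) / det(I−A) ≈
  [   1.2063     0.2540]
  [   0.1270     1.0794]
Δx = (I − A)⁻¹ Δd with Δd having +25 in the Insurance component and 0 elsewhere.
So Δx_I = L_II · (+25), where L_II = adj(I−A)_II / det(I−A) = 0.95 / 0.7875.
Δx_I = 0.95 × (+25) / 0.7875 = 23.75 / 0.7875 ≈ 30.16.

Δx_I = 30.16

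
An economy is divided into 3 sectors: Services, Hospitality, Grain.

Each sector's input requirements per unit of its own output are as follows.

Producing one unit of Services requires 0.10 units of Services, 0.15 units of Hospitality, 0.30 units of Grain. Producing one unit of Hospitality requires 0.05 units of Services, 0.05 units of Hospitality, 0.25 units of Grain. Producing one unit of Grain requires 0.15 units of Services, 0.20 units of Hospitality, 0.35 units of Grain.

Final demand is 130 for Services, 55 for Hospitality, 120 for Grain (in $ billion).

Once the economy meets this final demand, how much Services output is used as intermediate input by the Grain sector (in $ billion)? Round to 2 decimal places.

I − A =
  [   0.90    -0.05    -0.15]
  [  -0.15     0.95    -0.20]
  [  -0.30    -0.25     0.65]
Cofactors of I−A, C_ij = (−1)^(i+j)·(minor ij) (rows/columns in the sector order above):
  C_11 = (0.95)(0.65) − (-0.20)(-0.25) = 0.5675
  C_12 = −[(-0.15)(0.65) − (-0.20)(-0.30)] = 0.1575
  C_13 = (-0.15)(-0.25) − (0.95)(-0.30) = 0.3225
  C_21 = −[(-0.05)(0.65) − (-0.15)(-0.25)] = 0.0700
  C_22 = (0.90)(0.65) − (-0.15)(-0.30) = 0.5400
  C_23 = −[(0.90)(-0.25) − (-0.05)(-0.30)] = 0.2400
  C_31 = (-0.05)(-0.20) − (-0.15)(0.95) = 0.1525
  C_32 = −[(0.90)(-0.20) − (-0.15)(-0.15)] = 0.2025
  C_33 = (0.90)(0.95) − (-0.05)(-0.15) = 0.8475
det(I−A) = Σ_j (I−A)_1j·C_1j = (0.90)(0.5675) + (-0.05)(0.1575) + (-0.15)(0.3225) = 0.4545
adj(I−A) = Cᵀ =
  [ 0.5675   0.0700   0.1525]
  [ 0.1575   0.5400   0.2025]
  [ 0.3225   0.2400   0.8475]
(I − A)⁻¹ = adj(I−A) / det(I−A) ≈
  [   1.2486     0.1540     0.3355]
  [   0.3465     1.1881     0.4455]
  [   0.7096     0.5281     1.8647]
First solve x = (I − A)⁻¹ d = adj(I−A)·d / det(I−A); in particular x_G = (0.3225·130 + 0.2400·55 + 0.8475·120) / 0.4545 = 156.825 / 0.4545 ≈ 345.0495.
Intermediate flow from S to G: z_SG = a_SG · x_G = 0.15 × 156.825 / 0.4545 = 23.52375 / 0.4545 ≈ 51.76.

z_SG = 51.76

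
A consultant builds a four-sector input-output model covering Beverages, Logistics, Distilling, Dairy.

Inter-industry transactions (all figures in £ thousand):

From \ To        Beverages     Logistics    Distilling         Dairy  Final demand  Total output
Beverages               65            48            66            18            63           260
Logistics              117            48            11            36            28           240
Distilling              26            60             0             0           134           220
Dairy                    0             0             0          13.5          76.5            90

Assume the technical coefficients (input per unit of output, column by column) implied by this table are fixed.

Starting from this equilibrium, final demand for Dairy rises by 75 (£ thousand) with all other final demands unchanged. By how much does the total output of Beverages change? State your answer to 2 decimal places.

Δx_1 = 53.42

Technical coefficients a_ij = z_ij / X_j:
  a_11 = 65/260 = 0.25, a_21 = 117/260 = 0.45, a_31 = 26/260 = 0.10, a_41 = 0/260 = 0.00
  a_12 = 48/240 = 0.20, a_22 = 48/240 = 0.20, a_32 = 60/240 = 0.25, a_42 = 0/240 = 0.00
  a_13 = 66/220 = 0.30, a_23 = 11/220 = 0.05, a_33 = 0/220 = 0.00, a_43 = 0/220 = 0.00
  a_14 = 18/90 = 0.20, a_24 = 36/90 = 0.40, a_34 = 0/90 = 0.00, a_44 = 13.5/90 = 0.15
I − A =
  [   0.75    -0.20    -0.30    -0.20]
  [  -0.45     0.80    -0.05    -0.40]
  [  -0.10    -0.25     1.00     0.00]
  [   0.00     0.00     0.00     0.85]
Compute the cofactors C_ij = (−1)^(i+j)·(3×3 minor ij) of I−A; the adjugate is their transpose:
adj(I−A) = Cᵀ =
  [ 0.669375   0.233750   0.212500   0.267500]
  [ 0.386750   0.612000   0.146625   0.379000]
  [ 0.163625   0.176375   0.433500   0.121500]
  [ 0.000000   0.000000   0.000000   0.441875]
det(I−A) = Σ_j (I−A)_1j·C_1j = (0.75)(0.669375) + (-0.20)(0.386750) + (-0.30)(0.163625) + (-0.20)(0.000000) = 0.37559375
(I − A)⁻¹ = adj(I−A) / det(I−A) ≈
  [   1.7822     0.6223     0.5658     0.7122]
  [   1.0297     1.6294     0.3904     1.0091]
  [   0.4356     0.4696     1.1542     0.3235]
  [   0.0000     0.0000     0.0000     1.1765]
Δx = (I − A)⁻¹ Δd with Δd having +75 in the Dairy component and 0 elsewhere.
So Δx_1 = L_14 · (+75), where L_14 = adj(I−A)_14 / det(I−A) = 0.267500 / 0.37559375.
Δx_1 = 0.267500 × (+75) / 0.37559375 = 20.0625 / 0.37559375 ≈ 53.42.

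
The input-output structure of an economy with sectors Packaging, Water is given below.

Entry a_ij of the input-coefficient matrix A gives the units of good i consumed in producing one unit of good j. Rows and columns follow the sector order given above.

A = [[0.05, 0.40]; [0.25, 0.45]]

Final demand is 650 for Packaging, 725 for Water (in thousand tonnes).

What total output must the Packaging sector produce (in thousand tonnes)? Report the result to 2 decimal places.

x_P = 1532.54

I − A =
  [   0.95    -0.40]
  [  -0.25     0.55]
det(I−A) = (0.95)(0.55) − (-0.40)(-0.25) = 0.4225
adj(I−A) = [[0.55, 0.40], [0.25, 0.95]]
(I − A)⁻¹ = adj(I−A) / det(I−A) ≈
  [   1.3018     0.9467]
  [   0.5917     2.2485]
x = (I − A)⁻¹ d = adj(I−A)·d / det(I−A), with det(I−A) = 0.4225:
  x_P = (0.55·650 + 0.40·725) / 0.4225 = 647.50 / 0.4225 ≈ 1532.54
  x_W = (0.25·650 + 0.95·725) / 0.4225 = 851.25 / 0.4225 ≈ 2014.79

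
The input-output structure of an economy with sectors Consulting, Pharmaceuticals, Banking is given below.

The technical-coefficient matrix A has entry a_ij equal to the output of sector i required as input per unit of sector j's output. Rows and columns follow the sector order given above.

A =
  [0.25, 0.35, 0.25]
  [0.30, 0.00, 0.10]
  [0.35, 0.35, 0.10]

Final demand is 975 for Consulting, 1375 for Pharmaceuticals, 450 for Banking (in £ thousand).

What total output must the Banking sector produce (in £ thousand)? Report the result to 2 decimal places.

I − A =
  [   0.75    -0.35    -0.25]
  [  -0.30     1.00    -0.10]
  [  -0.35    -0.35     0.90]
Cofactors of I−A, C_ij = (−1)^(i+j)·(minor ij) (rows/columns in the sector order above):
  C_11 = (1.00)(0.90) − (-0.10)(-0.35) = 0.8650
  C_12 = −[(-0.30)(0.90) − (-0.10)(-0.35)] = 0.3050
  C_13 = (-0.30)(-0.35) − (1.00)(-0.35) = 0.4550
  C_21 = −[(-0.35)(0.90) − (-0.25)(-0.35)] = 0.4025
  C_22 = (0.75)(0.90) − (-0.25)(-0.35) = 0.5875
  C_23 = −[(0.75)(-0.35) − (-0.35)(-0.35)] = 0.3850
  C_31 = (-0.35)(-0.10) − (-0.25)(1.00) = 0.2850
  C_32 = −[(0.75)(-0.10) − (-0.25)(-0.30)] = 0.1500
  C_33 = (0.75)(1.00) − (-0.35)(-0.30) = 0.6450
det(I−A) = Σ_j (I−A)_1j·C_1j = (0.75)(0.8650) + (-0.35)(0.3050) + (-0.25)(0.4550) = 0.42825
adj(I−A) = Cᵀ =
  [ 0.8650   0.4025   0.2850]
  [ 0.3050   0.5875   0.1500]
  [ 0.4550   0.3850   0.6450]
(I − A)⁻¹ = adj(I−A) / det(I−A) ≈
  [   2.0198     0.9399     0.6655]
  [   0.7122     1.3719     0.3503]
  [   1.0625     0.8990     1.5061]
x = (I − A)⁻¹ d = adj(I−A)·d / det(I−A), with det(I−A) = 0.42825:
  x_C = (0.8650·975 + 0.4025·1375 + 0.2850·450) / 0.42825 = 1525.0625 / 0.42825 ≈ 3561.15
  x_P = (0.3050·975 + 0.5875·1375 + 0.1500·450) / 0.42825 = 1172.6875 / 0.42825 ≈ 2738.32
  x_B = (0.4550·975 + 0.3850·1375 + 0.6450·450) / 0.42825 = 1263.25 / 0.42825 ≈ 2949.80

x_B = 2949.80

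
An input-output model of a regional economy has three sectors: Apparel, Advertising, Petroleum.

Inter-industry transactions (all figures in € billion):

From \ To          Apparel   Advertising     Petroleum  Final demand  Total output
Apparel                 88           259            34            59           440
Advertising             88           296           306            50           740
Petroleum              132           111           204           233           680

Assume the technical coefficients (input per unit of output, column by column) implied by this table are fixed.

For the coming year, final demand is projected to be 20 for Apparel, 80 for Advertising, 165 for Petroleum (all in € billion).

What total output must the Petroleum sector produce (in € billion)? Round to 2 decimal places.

x_3 = 512.70

Technical coefficients a_ij = z_ij / X_j:
  a_11 = 88/440 = 0.20, a_21 = 88/440 = 0.20, a_31 = 132/440 = 0.30
  a_12 = 259/740 = 0.35, a_22 = 296/740 = 0.40, a_32 = 111/740 = 0.15
  a_13 = 34/680 = 0.05, a_23 = 306/680 = 0.45, a_33 = 204/680 = 0.30
I − A =
  [   0.80    -0.35    -0.05]
  [  -0.20     0.60    -0.45]
  [  -0.30    -0.15     0.70]
Cofactors of I−A, C_ij = (−1)^(i+j)·(minor ij) (rows/columns in the sector order above):
  C_11 = (0.60)(0.70) − (-0.45)(-0.15) = 0.3525
  C_12 = −[(-0.20)(0.70) − (-0.45)(-0.30)] = 0.2750
  C_13 = (-0.20)(-0.15) − (0.60)(-0.30) = 0.2100
  C_21 = −[(-0.35)(0.70) − (-0.05)(-0.15)] = 0.2525
  C_22 = (0.80)(0.70) − (-0.05)(-0.30) = 0.5450
  C_23 = −[(0.80)(-0.15) − (-0.35)(-0.30)] = 0.2250
  C_31 = (-0.35)(-0.45) − (-0.05)(0.60) = 0.1875
  C_32 = −[(0.80)(-0.45) − (-0.05)(-0.20)] = 0.3700
  C_33 = (0.80)(0.60) − (-0.35)(-0.20) = 0.4100
det(I−A) = Σ_j (I−A)_1j·C_1j = (0.80)(0.3525) + (-0.35)(0.2750) + (-0.05)(0.2100) = 0.17525
adj(I−A) = Cᵀ =
  [ 0.3525   0.2525   0.1875]
  [ 0.2750   0.5450   0.3700]
  [ 0.2100   0.2250   0.4100]
(I − A)⁻¹ = adj(I−A) / det(I−A) ≈
  [   2.0114     1.4408     1.0699]
  [   1.5692     3.1098     2.1113]
  [   1.1983     1.2839     2.3395]
x = (I − A)⁻¹ d = adj(I−A)·d / det(I−A), with det(I−A) = 0.17525:
  x_1 = (0.3525·20 + 0.2525·80 + 0.1875·165) / 0.17525 = 58.1875 / 0.17525 ≈ 332.03
  x_2 = (0.2750·20 + 0.5450·80 + 0.3700·165) / 0.17525 = 110.15 / 0.17525 ≈ 628.53
  x_3 = (0.2100·20 + 0.2250·80 + 0.4100·165) / 0.17525 = 89.85 / 0.17525 ≈ 512.70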